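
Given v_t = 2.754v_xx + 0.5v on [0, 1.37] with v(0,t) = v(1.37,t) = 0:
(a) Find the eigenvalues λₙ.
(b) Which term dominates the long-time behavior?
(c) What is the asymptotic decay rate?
Eigenvalues: λₙ = 2.754n²π²/1.37² - 0.5.
First three modes:
  n=1: λ₁ = 2.754π²/1.37² - 0.5 ≈ 13.982
  n=2: λ₂ = 11.016π²/1.37² - 0.5 ≈ 57.427
  n=3: λ₃ = 24.786π²/1.37² - 0.5 ≈ 129.836
Since 2.754π²/1.37² ≈ 14.482 > 0.5, all λₙ > 0.
The n=1 mode decays slowest → dominates as t → ∞.
Asymptotic: v ~ c₁ sin(πx/1.37) e^{-λ₁t} with decay rate λ₁ ≈ 13.982.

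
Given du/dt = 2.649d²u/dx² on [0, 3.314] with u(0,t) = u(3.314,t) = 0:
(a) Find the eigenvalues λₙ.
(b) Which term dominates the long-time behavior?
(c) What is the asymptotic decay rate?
Eigenvalues: λₙ = 2.649n²π²/3.314².
First three modes:
  n=1: λ₁ = 2.649π²/3.314² ≈ 2.381
  n=2: λ₂ = 10.596π²/3.314² ≈ 9.522 (4× faster decay)
  n=3: λ₃ = 23.841π²/3.314² ≈ 21.425 (9× faster decay)
As t → ∞, higher modes decay exponentially faster. The n=1 mode dominates: u ~ c₁ sin(πx/3.314) e^{-λ₁t}.
Decay rate: λ₁ = 2.649π²/3.314² ≈ 2.381.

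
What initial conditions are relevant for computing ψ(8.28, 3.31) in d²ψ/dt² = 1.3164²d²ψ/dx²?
Domain of dependence: [3.922716, 12.637284]. Signals travel at speed 1.3164, so data within |x - 8.28| ≤ 1.3164·3.31 = 4.357284 can reach the point.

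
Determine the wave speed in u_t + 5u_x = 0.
Speed = 5. Information travels along x - 5t = const (rightward).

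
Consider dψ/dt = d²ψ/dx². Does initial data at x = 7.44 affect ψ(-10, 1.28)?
Yes, for any finite x. The heat equation has infinite propagation speed, so all initial data affects all points at any t > 0.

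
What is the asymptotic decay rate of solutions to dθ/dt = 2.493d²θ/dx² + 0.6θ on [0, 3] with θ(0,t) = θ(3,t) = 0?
Eigenvalues: λₙ = 2.493n²π²/3² - 0.6.
First three modes:
  n=1: λ₁ = 2.493π²/3² - 0.6 ≈ 2.134
  n=2: λ₂ = 9.972π²/3² - 0.6 ≈ 10.336
  n=3: λ₃ = 22.437π²/3² - 0.6 ≈ 24.005
Since 2.493π²/3² ≈ 2.734 > 0.6, all λₙ > 0.
The n=1 mode decays slowest → dominates as t → ∞.
Asymptotic: θ ~ c₁ sin(πx/3) e^{-λ₁t} with decay rate λ₁ ≈ 2.134.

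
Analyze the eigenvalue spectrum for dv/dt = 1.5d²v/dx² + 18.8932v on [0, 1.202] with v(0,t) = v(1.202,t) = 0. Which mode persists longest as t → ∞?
Eigenvalues: λₙ = 1.5n²π²/1.202² - 18.8932.
First three modes:
  n=1: λ₁ = 1.5π²/1.202² - 18.8932 ≈ -8.647
  n=2: λ₂ = 6π²/1.202² - 18.8932 ≈ 22.093
  n=3: λ₃ = 13.5π²/1.202² - 18.8932 ≈ 73.327
Since 1.5π²/1.202² ≈ 10.247 < 18.8932, λ₁ < 0.
The n=1 mode grows fastest (−λₙ is largest for n=1) → dominates.
Asymptotic: v ~ c₁ sin(πx/1.202) e^{8.647t} (exponential growth at rate −λ₁ ≈ 8.647).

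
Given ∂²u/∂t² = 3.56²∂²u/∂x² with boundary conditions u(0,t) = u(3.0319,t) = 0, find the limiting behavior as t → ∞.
u oscillates (no decay). Energy is conserved; the solution oscillates indefinitely as standing waves.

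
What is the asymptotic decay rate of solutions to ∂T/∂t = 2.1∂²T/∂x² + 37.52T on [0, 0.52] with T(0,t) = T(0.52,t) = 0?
Eigenvalues: λₙ = 2.1n²π²/0.52² - 37.52.
First three modes:
  n=1: λ₁ = 2.1π²/0.52² - 37.52 ≈ 39.13
  n=2: λ₂ = 8.4π²/0.52² - 37.52 ≈ 269.08
  n=3: λ₃ = 18.9π²/0.52² - 37.52 ≈ 652.33
Since 2.1π²/0.52² ≈ 76.65 > 37.52, all λₙ > 0.
The n=1 mode decays slowest → dominates as t → ∞.
Asymptotic: T ~ c₁ sin(πx/0.52) e^{-λ₁t} with decay rate λ₁ ≈ 39.13.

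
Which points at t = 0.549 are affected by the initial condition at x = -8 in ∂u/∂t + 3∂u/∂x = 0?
At x = -6.353. The characteristic carries data from (-8, 0) to (-6.353, 0.549).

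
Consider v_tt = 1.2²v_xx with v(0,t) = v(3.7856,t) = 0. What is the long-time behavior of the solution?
As t → ∞, v oscillates (no decay). Energy is conserved; the solution oscillates indefinitely as standing waves.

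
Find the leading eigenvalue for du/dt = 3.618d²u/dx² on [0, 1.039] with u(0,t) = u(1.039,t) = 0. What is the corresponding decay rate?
Eigenvalues: λₙ = 3.618n²π²/1.039².
First three modes:
  n=1: λ₁ = 3.618π²/1.039² ≈ 33.078
  n=2: λ₂ = 14.472π²/1.039² ≈ 132.311 (4× faster decay)
  n=3: λ₃ = 32.562π²/1.039² ≈ 297.701 (9× faster decay)
As t → ∞, higher modes decay exponentially faster. The n=1 mode dominates: u ~ c₁ sin(πx/1.039) e^{-λ₁t}.
Decay rate: λ₁ = 3.618π²/1.039² ≈ 33.078.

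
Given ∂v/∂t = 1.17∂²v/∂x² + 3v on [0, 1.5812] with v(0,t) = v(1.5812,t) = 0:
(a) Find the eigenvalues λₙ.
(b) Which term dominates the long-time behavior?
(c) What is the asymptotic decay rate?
Eigenvalues: λₙ = 1.17n²π²/1.5812² - 3.
First three modes:
  n=1: λ₁ = 1.17π²/1.5812² - 3 ≈ 1.619
  n=2: λ₂ = 4.68π²/1.5812² - 3 ≈ 15.474
  n=3: λ₃ = 10.53π²/1.5812² - 3 ≈ 38.568
Since 1.17π²/1.5812² ≈ 4.619 > 3, all λₙ > 0.
The n=1 mode decays slowest → dominates as t → ∞.
Asymptotic: v ~ c₁ sin(πx/1.5812) e^{-λ₁t} with decay rate λ₁ ≈ 1.619.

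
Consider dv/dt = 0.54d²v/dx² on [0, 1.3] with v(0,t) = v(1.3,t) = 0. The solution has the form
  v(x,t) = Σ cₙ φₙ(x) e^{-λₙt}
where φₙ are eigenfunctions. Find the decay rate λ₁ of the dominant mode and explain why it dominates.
Eigenvalues: λₙ = 0.54n²π²/1.3².
First three modes:
  n=1: λ₁ = 0.54π²/1.3² ≈ 3.154
  n=2: λ₂ = 2.16π²/1.3² ≈ 12.614 (4× faster decay)
  n=3: λ₃ = 4.86π²/1.3² ≈ 28.382 (9× faster decay)
As t → ∞, higher modes decay exponentially faster. The n=1 mode dominates: v ~ c₁ sin(πx/1.3) e^{-λ₁t}.
Decay rate: λ₁ = 0.54π²/1.3² ≈ 3.154.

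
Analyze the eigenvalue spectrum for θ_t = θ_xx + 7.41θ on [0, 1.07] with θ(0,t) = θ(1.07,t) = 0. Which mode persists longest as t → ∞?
Eigenvalues: λₙ = n²π²/1.07² - 7.41.
First three modes:
  n=1: λ₁ = π²/1.07² - 7.41 ≈ 1.21
  n=2: λ₂ = 4π²/1.07² - 7.41 ≈ 27.072
  n=3: λ₃ = 9π²/1.07² - 7.41 ≈ 70.174
Since π²/1.07² ≈ 8.62 > 7.41, all λₙ > 0.
The n=1 mode decays slowest → dominates as t → ∞.
Asymptotic: θ ~ c₁ sin(πx/1.07) e^{-λ₁t} with decay rate λ₁ ≈ 1.21.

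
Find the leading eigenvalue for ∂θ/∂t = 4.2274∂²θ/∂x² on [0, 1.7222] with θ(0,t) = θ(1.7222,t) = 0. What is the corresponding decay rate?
Eigenvalues: λₙ = 4.2274n²π²/1.7222².
First three modes:
  n=1: λ₁ = 4.2274π²/1.7222² ≈ 14.067
  n=2: λ₂ = 16.9096π²/1.7222² ≈ 56.269 (4× faster decay)
  n=3: λ₃ = 38.0466π²/1.7222² ≈ 126.604 (9× faster decay)
As t → ∞, higher modes decay exponentially faster. The n=1 mode dominates: θ ~ c₁ sin(πx/1.7222) e^{-λ₁t}.
Decay rate: λ₁ = 4.2274π²/1.7222² ≈ 14.067.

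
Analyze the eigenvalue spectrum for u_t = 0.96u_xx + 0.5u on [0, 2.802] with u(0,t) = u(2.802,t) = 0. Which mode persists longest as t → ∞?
Eigenvalues: λₙ = 0.96n²π²/2.802² - 0.5.
First three modes:
  n=1: λ₁ = 0.96π²/2.802² - 0.5 ≈ 0.707
  n=2: λ₂ = 3.84π²/2.802² - 0.5 ≈ 4.327
  n=3: λ₃ = 8.64π²/2.802² - 0.5 ≈ 10.361
Since 0.96π²/2.802² ≈ 1.207 > 0.5, all λₙ > 0.
The n=1 mode decays slowest → dominates as t → ∞.
Asymptotic: u ~ c₁ sin(πx/2.802) e^{-λ₁t} with decay rate λ₁ ≈ 0.707.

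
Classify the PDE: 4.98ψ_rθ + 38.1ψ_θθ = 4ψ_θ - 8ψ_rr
Rewriting in standard form: 8ψ_rr + 4.98ψ_rθ + 38.1ψ_θθ - 4ψ_θ = 0. A = 8, B = 4.98, C = 38.1. Discriminant B² - 4AC = -1194.3996. Since -1194.3996 < 0, elliptic.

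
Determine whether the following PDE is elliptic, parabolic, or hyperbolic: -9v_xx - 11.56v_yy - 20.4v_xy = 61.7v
Rewriting in standard form: -9v_xx - 20.4v_xy - 11.56v_yy - 61.7v = 0. Coefficients: A = -9, B = -20.4, C = -11.56. B² - 4AC = 0, which is zero, so the equation is parabolic.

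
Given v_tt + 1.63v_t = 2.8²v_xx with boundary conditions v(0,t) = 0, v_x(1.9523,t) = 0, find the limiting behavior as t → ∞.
v → 0. Damping (γ=1.63) dissipates energy; oscillations decay exponentially.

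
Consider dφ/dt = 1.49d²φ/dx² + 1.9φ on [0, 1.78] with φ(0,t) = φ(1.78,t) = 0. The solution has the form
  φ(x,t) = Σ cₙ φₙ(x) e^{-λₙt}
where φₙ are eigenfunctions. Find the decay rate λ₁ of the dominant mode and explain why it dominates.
Eigenvalues: λₙ = 1.49n²π²/1.78² - 1.9.
First three modes:
  n=1: λ₁ = 1.49π²/1.78² - 1.9 ≈ 2.741
  n=2: λ₂ = 5.96π²/1.78² - 1.9 ≈ 16.665
  n=3: λ₃ = 13.41π²/1.78² - 1.9 ≈ 39.872
Since 1.49π²/1.78² ≈ 4.641 > 1.9, all λₙ > 0.
The n=1 mode decays slowest → dominates as t → ∞.
Asymptotic: φ ~ c₁ sin(πx/1.78) e^{-λ₁t} with decay rate λ₁ ≈ 2.741.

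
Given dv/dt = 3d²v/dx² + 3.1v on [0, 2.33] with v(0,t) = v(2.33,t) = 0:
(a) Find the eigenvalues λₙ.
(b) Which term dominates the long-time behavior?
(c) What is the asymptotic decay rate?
Eigenvalues: λₙ = 3n²π²/2.33² - 3.1.
First three modes:
  n=1: λ₁ = 3π²/2.33² - 3.1 ≈ 2.354
  n=2: λ₂ = 12π²/2.33² - 3.1 ≈ 18.716
  n=3: λ₃ = 27π²/2.33² - 3.1 ≈ 45.985
Since 3π²/2.33² ≈ 5.454 > 3.1, all λₙ > 0.
The n=1 mode decays slowest → dominates as t → ∞.
Asymptotic: v ~ c₁ sin(πx/2.33) e^{-λ₁t} with decay rate λ₁ ≈ 2.354.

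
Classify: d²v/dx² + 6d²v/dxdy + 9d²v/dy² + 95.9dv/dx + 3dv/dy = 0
Parabolic (discriminant = 0).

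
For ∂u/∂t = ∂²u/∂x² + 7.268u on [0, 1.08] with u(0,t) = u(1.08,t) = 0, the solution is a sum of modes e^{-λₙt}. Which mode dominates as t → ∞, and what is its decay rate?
Eigenvalues: λₙ = n²π²/1.08² - 7.268.
First three modes:
  n=1: λ₁ = π²/1.08² - 7.268 ≈ 1.194
  n=2: λ₂ = 4π²/1.08² - 7.268 ≈ 26.578
  n=3: λ₃ = 9π²/1.08² - 7.268 ≈ 68.886
Since π²/1.08² ≈ 8.462 > 7.268, all λₙ > 0.
The n=1 mode decays slowest → dominates as t → ∞.
Asymptotic: u ~ c₁ sin(πx/1.08) e^{-λ₁t} with decay rate λ₁ ≈ 1.194.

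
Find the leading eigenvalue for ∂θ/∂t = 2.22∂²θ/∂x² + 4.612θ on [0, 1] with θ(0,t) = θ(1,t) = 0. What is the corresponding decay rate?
Eigenvalues: λₙ = 2.22n²π²/1² - 4.612.
First three modes:
  n=1: λ₁ = 2.22π² - 4.612 ≈ 17.299
  n=2: λ₂ = 8.88π² - 4.612 ≈ 83.03
  n=3: λ₃ = 19.98π² - 4.612 ≈ 192.583
Since 2.22π² ≈ 21.911 > 4.612, all λₙ > 0.
The n=1 mode decays slowest → dominates as t → ∞.
Asymptotic: θ ~ c₁ sin(πx/1) e^{-λ₁t} with decay rate λ₁ ≈ 17.299.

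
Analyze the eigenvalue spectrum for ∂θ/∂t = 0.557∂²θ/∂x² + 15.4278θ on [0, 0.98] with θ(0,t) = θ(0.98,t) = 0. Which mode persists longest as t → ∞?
Eigenvalues: λₙ = 0.557n²π²/0.98² - 15.4278.
First three modes:
  n=1: λ₁ = 0.557π²/0.98² - 15.4278 ≈ -9.704
  n=2: λ₂ = 2.228π²/0.98² - 15.4278 ≈ 7.468
  n=3: λ₃ = 5.013π²/0.98² - 15.4278 ≈ 36.089
Since 0.557π²/0.98² ≈ 5.724 < 15.4278, λ₁ < 0.
The n=1 mode grows fastest (−λₙ is largest for n=1) → dominates.
Asymptotic: θ ~ c₁ sin(πx/0.98) e^{9.704t} (exponential growth at rate −λ₁ ≈ 9.704).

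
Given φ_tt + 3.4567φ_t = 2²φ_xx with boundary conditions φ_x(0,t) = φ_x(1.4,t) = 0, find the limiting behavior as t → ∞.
φ → constant (steady state). Damping (γ=3.4567) dissipates the nonconstant modes; with Neumann BCs the spatial average obeys M''+γM'=0 and tends to a finite limit.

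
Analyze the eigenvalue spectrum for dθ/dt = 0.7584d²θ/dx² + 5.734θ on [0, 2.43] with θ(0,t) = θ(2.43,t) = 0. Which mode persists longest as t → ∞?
Eigenvalues: λₙ = 0.7584n²π²/2.43² - 5.734.
First three modes:
  n=1: λ₁ = 0.7584π²/2.43² - 5.734 ≈ -4.466
  n=2: λ₂ = 3.0336π²/2.43² - 5.734 ≈ -0.664
  n=3: λ₃ = 6.8256π²/2.43² - 5.734 ≈ 5.674
Since 0.7584π²/2.43² ≈ 1.268 < 5.734, λ₁ < 0.
The n=1 mode grows fastest (−λₙ is largest for n=1) → dominates.
Asymptotic: θ ~ c₁ sin(πx/2.43) e^{4.466t} (exponential growth at rate −λ₁ ≈ 4.466).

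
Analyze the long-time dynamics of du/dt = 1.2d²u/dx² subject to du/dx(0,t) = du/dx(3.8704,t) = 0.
Long-time behavior: u → constant (steady state). Heat is conserved (no flux at boundaries); solution approaches the spatial average.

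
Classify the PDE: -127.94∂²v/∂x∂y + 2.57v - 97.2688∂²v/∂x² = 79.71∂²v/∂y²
Rewriting in standard form: -97.2688∂²v/∂x² - 127.94∂²v/∂x∂y - 79.71∂²v/∂y² + 2.57v = 0. A = -97.2688, B = -127.94, C = -79.71. Discriminant B² - 4AC = -14644.540592. Since -14644.540592 < 0, elliptic.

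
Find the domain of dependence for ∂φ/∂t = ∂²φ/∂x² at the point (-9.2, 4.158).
The entire real line. The heat equation has infinite propagation speed: any initial disturbance instantly affects all points (though exponentially small far away).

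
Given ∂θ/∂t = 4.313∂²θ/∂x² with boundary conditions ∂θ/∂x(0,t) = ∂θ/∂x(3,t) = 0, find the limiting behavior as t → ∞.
θ → constant (steady state). Heat is conserved (no flux at boundaries); solution approaches the spatial average.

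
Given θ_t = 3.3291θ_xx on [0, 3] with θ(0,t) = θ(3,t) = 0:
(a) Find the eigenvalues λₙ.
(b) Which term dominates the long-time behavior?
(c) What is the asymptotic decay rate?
Eigenvalues: λₙ = 3.3291n²π²/3².
First three modes:
  n=1: λ₁ = 3.3291π²/3² ≈ 3.651
  n=2: λ₂ = 13.3164π²/3² ≈ 14.603 (4× faster decay)
  n=3: λ₃ = 29.9619π²/3² ≈ 32.857 (9× faster decay)
As t → ∞, higher modes decay exponentially faster. The n=1 mode dominates: θ ~ c₁ sin(πx/3) e^{-λ₁t}.
Decay rate: λ₁ = 3.3291π²/3² ≈ 3.651.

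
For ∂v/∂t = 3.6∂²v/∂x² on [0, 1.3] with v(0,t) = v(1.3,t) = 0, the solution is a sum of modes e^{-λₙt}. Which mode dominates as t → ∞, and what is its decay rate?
Eigenvalues: λₙ = 3.6n²π²/1.3².
First three modes:
  n=1: λ₁ = 3.6π²/1.3² ≈ 21.024
  n=2: λ₂ = 14.4π²/1.3² ≈ 84.096 (4× faster decay)
  n=3: λ₃ = 32.4π²/1.3² ≈ 189.216 (9× faster decay)
As t → ∞, higher modes decay exponentially faster. The n=1 mode dominates: v ~ c₁ sin(πx/1.3) e^{-λ₁t}.
Decay rate: λ₁ = 3.6π²/1.3² ≈ 21.024.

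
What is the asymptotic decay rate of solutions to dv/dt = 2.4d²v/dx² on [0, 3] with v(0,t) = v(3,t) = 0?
Eigenvalues: λₙ = 2.4n²π²/3².
First three modes:
  n=1: λ₁ = 2.4π²/3² ≈ 2.632
  n=2: λ₂ = 9.6π²/3² ≈ 10.528 (4× faster decay)
  n=3: λ₃ = 21.6π²/3² ≈ 23.687 (9× faster decay)
As t → ∞, higher modes decay exponentially faster. The n=1 mode dominates: v ~ c₁ sin(πx/3) e^{-λ₁t}.
Decay rate: λ₁ = 2.4π²/3² ≈ 2.632.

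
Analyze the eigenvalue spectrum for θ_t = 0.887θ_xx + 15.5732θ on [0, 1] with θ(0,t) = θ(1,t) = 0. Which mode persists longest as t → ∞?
Eigenvalues: λₙ = 0.887n²π²/1² - 15.5732.
First three modes:
  n=1: λ₁ = 0.887π² - 15.5732 ≈ -6.819
  n=2: λ₂ = 3.548π² - 15.5732 ≈ 19.444
  n=3: λ₃ = 7.983π² - 15.5732 ≈ 63.216
Since 0.887π² ≈ 8.754 < 15.5732, λ₁ < 0.
The n=1 mode grows fastest (−λₙ is largest for n=1) → dominates.
Asymptotic: θ ~ c₁ sin(πx/1) e^{6.819t} (exponential growth at rate −λ₁ ≈ 6.819).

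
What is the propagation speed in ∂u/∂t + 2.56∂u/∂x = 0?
Speed = 2.56. Information travels along x - 2.56t = const (rightward).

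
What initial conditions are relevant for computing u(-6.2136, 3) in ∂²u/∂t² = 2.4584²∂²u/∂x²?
Domain of dependence: [-13.5888, 1.1616]. Signals travel at speed 2.4584, so data within |x - -6.2136| ≤ 2.4584·3 = 7.3752 can reach the point.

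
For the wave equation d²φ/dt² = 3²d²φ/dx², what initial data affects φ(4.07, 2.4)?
Domain of dependence: [-3.13, 11.27]. Signals travel at speed 3, so data within |x - 4.07| ≤ 3·2.4 = 7.2 can reach the point.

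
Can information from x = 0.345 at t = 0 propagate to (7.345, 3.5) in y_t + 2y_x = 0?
Yes. The characteristic through (7.345, 3.5) passes through x = 0.345.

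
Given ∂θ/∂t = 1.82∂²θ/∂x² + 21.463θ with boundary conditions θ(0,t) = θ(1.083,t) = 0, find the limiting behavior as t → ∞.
θ grows unboundedly. Reaction dominates diffusion (r=21.463 > κπ²/L²≈15.31); solution grows exponentially.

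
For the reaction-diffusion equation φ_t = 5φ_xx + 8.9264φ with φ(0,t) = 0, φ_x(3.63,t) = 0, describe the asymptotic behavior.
φ grows unboundedly. Reaction dominates diffusion (r=8.9264 > κπ²/(4L²)≈0.94); solution grows exponentially.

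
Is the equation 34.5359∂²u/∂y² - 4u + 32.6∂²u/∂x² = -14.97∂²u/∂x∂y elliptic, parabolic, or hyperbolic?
Rewriting in standard form: 32.6∂²u/∂x² + 14.97∂²u/∂x∂y + 34.5359∂²u/∂y² - 4u = 0. Computing B² - 4AC with A = 32.6, B = 14.97, C = 34.5359: discriminant = -4279.38046 (negative). Answer: elliptic.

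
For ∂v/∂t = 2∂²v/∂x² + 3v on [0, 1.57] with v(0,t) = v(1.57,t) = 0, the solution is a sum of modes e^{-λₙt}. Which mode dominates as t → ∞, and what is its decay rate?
Eigenvalues: λₙ = 2n²π²/1.57² - 3.
First three modes:
  n=1: λ₁ = 2π²/1.57² - 3 ≈ 5.008
  n=2: λ₂ = 8π²/1.57² - 3 ≈ 29.032
  n=3: λ₃ = 18π²/1.57² - 3 ≈ 69.073
Since 2π²/1.57² ≈ 8.008 > 3, all λₙ > 0.
The n=1 mode decays slowest → dominates as t → ∞.
Asymptotic: v ~ c₁ sin(πx/1.57) e^{-λ₁t} with decay rate λ₁ ≈ 5.008.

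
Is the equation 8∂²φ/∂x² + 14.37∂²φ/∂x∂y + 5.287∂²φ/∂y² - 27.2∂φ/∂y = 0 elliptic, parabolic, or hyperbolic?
Computing B² - 4AC with A = 8, B = 14.37, C = 5.287: discriminant = 37.3129 (positive). Answer: hyperbolic.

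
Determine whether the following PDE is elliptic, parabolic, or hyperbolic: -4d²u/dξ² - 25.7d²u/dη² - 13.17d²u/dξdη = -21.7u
Rewriting in standard form: -4d²u/dξ² - 13.17d²u/dξdη - 25.7d²u/dη² + 21.7u = 0. Coefficients: A = -4, B = -13.17, C = -25.7. B² - 4AC = -237.7511, which is negative, so the equation is elliptic.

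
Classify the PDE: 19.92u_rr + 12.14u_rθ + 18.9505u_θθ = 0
A = 19.92, B = 12.14, C = 18.9505. Discriminant B² - 4AC = -1362.59624. Since -1362.59624 < 0, elliptic.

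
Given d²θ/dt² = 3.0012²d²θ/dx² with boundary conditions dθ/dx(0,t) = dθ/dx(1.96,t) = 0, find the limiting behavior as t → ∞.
θ oscillates about a mean that drifts linearly in t (generically unbounded; no decay). There is no damping, so the nonconstant modes persist as standing waves (energy conserved, no decay). But with Neumann conditions at both ends the constant mode has eigenvalue 0: the spatial mean M(t) of θ satisfies M'' = 0, so M(t) = M(0) + M'(0)·t. Unless the initial velocity has zero mean (∫θ_t(x,0)dx = 0), the solution grows linearly in t (unbounded, though not exponentially); if it does have zero mean, the solution stays bounded and simply oscillates.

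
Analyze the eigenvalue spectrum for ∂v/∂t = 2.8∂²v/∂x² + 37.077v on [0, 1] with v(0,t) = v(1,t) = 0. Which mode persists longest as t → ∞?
Eigenvalues: λₙ = 2.8n²π²/1² - 37.077.
First three modes:
  n=1: λ₁ = 2.8π² - 37.077 ≈ -9.442
  n=2: λ₂ = 11.2π² - 37.077 ≈ 73.463
  n=3: λ₃ = 25.2π² - 37.077 ≈ 211.637
Since 2.8π² ≈ 27.635 < 37.077, λ₁ < 0.
The n=1 mode grows fastest (−λₙ is largest for n=1) → dominates.
Asymptotic: v ~ c₁ sin(πx/1) e^{9.442t} (exponential growth at rate −λ₁ ≈ 9.442).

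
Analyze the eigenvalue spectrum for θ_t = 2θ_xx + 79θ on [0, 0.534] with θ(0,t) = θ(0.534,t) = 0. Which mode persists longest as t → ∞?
Eigenvalues: λₙ = 2n²π²/0.534² - 79.
First three modes:
  n=1: λ₁ = 2π²/0.534² - 79 ≈ -9.778
  n=2: λ₂ = 8π²/0.534² - 79 ≈ 197.89
  n=3: λ₃ = 18π²/0.534² - 79 ≈ 544.002
Since 2π²/0.534² ≈ 69.222 < 79, λ₁ < 0.
The n=1 mode grows fastest (−λₙ is largest for n=1) → dominates.
Asymptotic: θ ~ c₁ sin(πx/0.534) e^{9.778t} (exponential growth at rate −λ₁ ≈ 9.778).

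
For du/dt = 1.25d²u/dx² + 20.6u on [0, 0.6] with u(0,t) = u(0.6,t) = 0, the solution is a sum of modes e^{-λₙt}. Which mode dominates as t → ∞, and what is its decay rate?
Eigenvalues: λₙ = 1.25n²π²/0.6² - 20.6.
First three modes:
  n=1: λ₁ = 1.25π²/0.6² - 20.6 ≈ 13.669
  n=2: λ₂ = 5π²/0.6² - 20.6 ≈ 116.478
  n=3: λ₃ = 11.25π²/0.6² - 20.6 ≈ 287.825
Since 1.25π²/0.6² ≈ 34.269 > 20.6, all λₙ > 0.
The n=1 mode decays slowest → dominates as t → ∞.
Asymptotic: u ~ c₁ sin(πx/0.6) e^{-λ₁t} with decay rate λ₁ ≈ 13.669.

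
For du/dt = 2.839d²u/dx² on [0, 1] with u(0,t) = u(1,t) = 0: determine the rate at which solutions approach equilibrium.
Eigenvalues: λₙ = 2.839n²π².
First three modes:
  n=1: λ₁ = 2.839π² ≈ 28.02
  n=2: λ₂ = 11.356π² ≈ 112.079 (4× faster decay)
  n=3: λ₃ = 25.551π² ≈ 252.178 (9× faster decay)
As t → ∞, higher modes decay exponentially faster. The n=1 mode dominates: u ~ c₁ sin(πx) e^{-λ₁t}.
Decay rate: λ₁ = 2.839π² ≈ 28.02.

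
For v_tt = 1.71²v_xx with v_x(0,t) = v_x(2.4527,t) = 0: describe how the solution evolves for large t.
v oscillates about a mean that drifts linearly in t (generically unbounded; no decay). There is no damping, so the nonconstant modes persist as standing waves (energy conserved, no decay). But with Neumann conditions at both ends the constant mode has eigenvalue 0: the spatial mean M(t) of v satisfies M'' = 0, so M(t) = M(0) + M'(0)·t. Unless the initial velocity has zero mean (∫v_t(x,0)dx = 0), the solution grows linearly in t (unbounded, though not exponentially); if it does have zero mean, the solution stays bounded and simply oscillates.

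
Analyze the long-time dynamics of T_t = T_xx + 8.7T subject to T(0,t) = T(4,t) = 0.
Long-time behavior: T grows unboundedly. Reaction dominates diffusion (r=8.7 > κπ²/L²≈0.62); solution grows exponentially.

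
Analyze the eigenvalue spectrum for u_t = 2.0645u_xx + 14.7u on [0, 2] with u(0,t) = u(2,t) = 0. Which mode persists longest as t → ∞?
Eigenvalues: λₙ = 2.0645n²π²/2² - 14.7.
First three modes:
  n=1: λ₁ = 2.0645π²/2² - 14.7 ≈ -9.606
  n=2: λ₂ = 8.258π²/2² - 14.7 ≈ 5.676
  n=3: λ₃ = 18.5805π²/2² - 14.7 ≈ 31.146
Since 2.0645π²/2² ≈ 5.094 < 14.7, λ₁ < 0.
The n=1 mode grows fastest (−λₙ is largest for n=1) → dominates.
Asymptotic: u ~ c₁ sin(πx/2) e^{9.606t} (exponential growth at rate −λ₁ ≈ 9.606).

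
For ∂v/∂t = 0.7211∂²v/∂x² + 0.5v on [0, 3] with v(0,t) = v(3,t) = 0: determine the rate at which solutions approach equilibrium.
Eigenvalues: λₙ = 0.7211n²π²/3² - 0.5.
First three modes:
  n=1: λ₁ = 0.7211π²/3² - 0.5 ≈ 0.291
  n=2: λ₂ = 2.8844π²/3² - 0.5 ≈ 2.663
  n=3: λ₃ = 6.4899π²/3² - 0.5 ≈ 6.617
Since 0.7211π²/3² ≈ 0.791 > 0.5, all λₙ > 0.
The n=1 mode decays slowest → dominates as t → ∞.
Asymptotic: v ~ c₁ sin(πx/3) e^{-λ₁t} with decay rate λ₁ ≈ 0.291.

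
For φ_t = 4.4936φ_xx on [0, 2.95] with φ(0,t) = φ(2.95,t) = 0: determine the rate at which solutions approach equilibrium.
Eigenvalues: λₙ = 4.4936n²π²/2.95².
First three modes:
  n=1: λ₁ = 4.4936π²/2.95² ≈ 5.096
  n=2: λ₂ = 17.9744π²/2.95² ≈ 20.385 (4× faster decay)
  n=3: λ₃ = 40.4424π²/2.95² ≈ 45.866 (9× faster decay)
As t → ∞, higher modes decay exponentially faster. The n=1 mode dominates: φ ~ c₁ sin(πx/2.95) e^{-λ₁t}.
Decay rate: λ₁ = 4.4936π²/2.95² ≈ 5.096.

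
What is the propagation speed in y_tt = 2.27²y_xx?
Speed = 2.27. Information travels along characteristics x = x₀ ± 2.27t.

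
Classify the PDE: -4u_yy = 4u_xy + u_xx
Rewriting in standard form: -u_xx - 4u_xy - 4u_yy = 0. A = -1, B = -4, C = -4. Discriminant B² - 4AC = 0. Since 0 = 0, parabolic.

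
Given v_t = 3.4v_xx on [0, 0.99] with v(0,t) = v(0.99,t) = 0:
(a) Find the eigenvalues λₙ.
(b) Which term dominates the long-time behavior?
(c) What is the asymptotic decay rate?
Eigenvalues: λₙ = 3.4n²π²/0.99².
First three modes:
  n=1: λ₁ = 3.4π²/0.99² ≈ 34.238
  n=2: λ₂ = 13.6π²/0.99² ≈ 136.952 (4× faster decay)
  n=3: λ₃ = 30.6π²/0.99² ≈ 308.142 (9× faster decay)
As t → ∞, higher modes decay exponentially faster. The n=1 mode dominates: v ~ c₁ sin(πx/0.99) e^{-λ₁t}.
Decay rate: λ₁ = 3.4π²/0.99² ≈ 34.238.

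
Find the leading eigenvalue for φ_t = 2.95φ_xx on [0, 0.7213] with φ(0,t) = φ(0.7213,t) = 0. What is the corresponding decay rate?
Eigenvalues: λₙ = 2.95n²π²/0.7213².
First three modes:
  n=1: λ₁ = 2.95π²/0.7213² ≈ 55.962
  n=2: λ₂ = 11.8π²/0.7213² ≈ 223.846 (4× faster decay)
  n=3: λ₃ = 26.55π²/0.7213² ≈ 503.654 (9× faster decay)
As t → ∞, higher modes decay exponentially faster. The n=1 mode dominates: φ ~ c₁ sin(πx/0.7213) e^{-λ₁t}.
Decay rate: λ₁ = 2.95π²/0.7213² ≈ 55.962.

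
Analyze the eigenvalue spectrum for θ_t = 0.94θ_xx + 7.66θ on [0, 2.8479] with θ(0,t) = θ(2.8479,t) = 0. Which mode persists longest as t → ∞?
Eigenvalues: λₙ = 0.94n²π²/2.8479² - 7.66.
First three modes:
  n=1: λ₁ = 0.94π²/2.8479² - 7.66 ≈ -6.516
  n=2: λ₂ = 3.76π²/2.8479² - 7.66 ≈ -3.085
  n=3: λ₃ = 8.46π²/2.8479² - 7.66 ≈ 2.635
Since 0.94π²/2.8479² ≈ 1.144 < 7.66, λ₁ < 0.
The n=1 mode grows fastest (−λₙ is largest for n=1) → dominates.
Asymptotic: θ ~ c₁ sin(πx/2.8479) e^{6.516t} (exponential growth at rate −λ₁ ≈ 6.516).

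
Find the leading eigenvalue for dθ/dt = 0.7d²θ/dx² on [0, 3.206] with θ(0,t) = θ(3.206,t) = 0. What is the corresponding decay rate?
Eigenvalues: λₙ = 0.7n²π²/3.206².
First three modes:
  n=1: λ₁ = 0.7π²/3.206² ≈ 0.672
  n=2: λ₂ = 2.8π²/3.206² ≈ 2.689 (4× faster decay)
  n=3: λ₃ = 6.3π²/3.206² ≈ 6.049 (9× faster decay)
As t → ∞, higher modes decay exponentially faster. The n=1 mode dominates: θ ~ c₁ sin(πx/3.206) e^{-λ₁t}.
Decay rate: λ₁ = 0.7π²/3.206² ≈ 0.672.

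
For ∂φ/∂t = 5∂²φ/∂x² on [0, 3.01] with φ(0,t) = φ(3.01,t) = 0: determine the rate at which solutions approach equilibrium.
Eigenvalues: λₙ = 5n²π²/3.01².
First three modes:
  n=1: λ₁ = 5π²/3.01² ≈ 5.447
  n=2: λ₂ = 20π²/3.01² ≈ 21.787 (4× faster decay)
  n=3: λ₃ = 45π²/3.01² ≈ 49.021 (9× faster decay)
As t → ∞, higher modes decay exponentially faster. The n=1 mode dominates: φ ~ c₁ sin(πx/3.01) e^{-λ₁t}.
Decay rate: λ₁ = 5π²/3.01² ≈ 5.447.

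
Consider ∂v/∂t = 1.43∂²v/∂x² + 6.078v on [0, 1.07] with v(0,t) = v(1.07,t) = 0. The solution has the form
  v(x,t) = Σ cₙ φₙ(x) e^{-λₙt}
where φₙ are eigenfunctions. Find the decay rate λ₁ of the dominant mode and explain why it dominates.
Eigenvalues: λₙ = 1.43n²π²/1.07² - 6.078.
First three modes:
  n=1: λ₁ = 1.43π²/1.07² - 6.078 ≈ 6.249
  n=2: λ₂ = 5.72π²/1.07² - 6.078 ≈ 43.231
  n=3: λ₃ = 12.87π²/1.07² - 6.078 ≈ 104.868
Since 1.43π²/1.07² ≈ 12.327 > 6.078, all λₙ > 0.
The n=1 mode decays slowest → dominates as t → ∞.
Asymptotic: v ~ c₁ sin(πx/1.07) e^{-λ₁t} with decay rate λ₁ ≈ 6.249.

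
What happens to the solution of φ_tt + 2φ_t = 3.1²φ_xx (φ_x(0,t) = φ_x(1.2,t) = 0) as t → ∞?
φ → constant (steady state). Damping (γ=2) dissipates the nonconstant modes; with Neumann BCs the spatial average obeys M''+γM'=0 and tends to a finite limit.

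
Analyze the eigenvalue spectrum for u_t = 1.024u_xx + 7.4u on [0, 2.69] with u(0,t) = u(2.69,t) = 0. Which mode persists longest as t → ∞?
Eigenvalues: λₙ = 1.024n²π²/2.69² - 7.4.
First three modes:
  n=1: λ₁ = 1.024π²/2.69² - 7.4 ≈ -6.003
  n=2: λ₂ = 4.096π²/2.69² - 7.4 ≈ -1.813
  n=3: λ₃ = 9.216π²/2.69² - 7.4 ≈ 5.17
Since 1.024π²/2.69² ≈ 1.397 < 7.4, λ₁ < 0.
The n=1 mode grows fastest (−λₙ is largest for n=1) → dominates.
Asymptotic: u ~ c₁ sin(πx/2.69) e^{6.003t} (exponential growth at rate −λ₁ ≈ 6.003).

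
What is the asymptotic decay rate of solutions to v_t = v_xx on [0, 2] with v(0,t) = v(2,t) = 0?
Eigenvalues: λₙ = n²π²/2².
First three modes:
  n=1: λ₁ = π²/2² ≈ 2.467
  n=2: λ₂ = 4π²/2² ≈ 9.87 (4× faster decay)
  n=3: λ₃ = 9π²/2² ≈ 22.207 (9× faster decay)
As t → ∞, higher modes decay exponentially faster. The n=1 mode dominates: v ~ c₁ sin(πx/2) e^{-λ₁t}.
Decay rate: λ₁ = π²/2² ≈ 2.467.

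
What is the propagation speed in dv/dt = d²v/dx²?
Infinite. The heat equation is parabolic, not hyperbolic, so disturbances propagate instantly.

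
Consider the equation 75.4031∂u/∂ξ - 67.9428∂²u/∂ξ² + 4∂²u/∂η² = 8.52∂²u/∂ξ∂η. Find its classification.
Rewriting in standard form: -67.9428∂²u/∂ξ² - 8.52∂²u/∂ξ∂η + 4∂²u/∂η² + 75.4031∂u/∂ξ = 0. Hyperbolic. (A = -67.9428, B = -8.52, C = 4 gives B² - 4AC = 1159.6752.)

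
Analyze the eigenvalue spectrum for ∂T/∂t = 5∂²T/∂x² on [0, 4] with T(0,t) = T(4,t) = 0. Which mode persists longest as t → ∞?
Eigenvalues: λₙ = 5n²π²/4².
First three modes:
  n=1: λ₁ = 5π²/4² ≈ 3.084
  n=2: λ₂ = 20π²/4² ≈ 12.337 (4× faster decay)
  n=3: λ₃ = 45π²/4² ≈ 27.758 (9× faster decay)
As t → ∞, higher modes decay exponentially faster. The n=1 mode dominates: T ~ c₁ sin(πx/4) e^{-λ₁t}.
Decay rate: λ₁ = 5π²/4² ≈ 3.084.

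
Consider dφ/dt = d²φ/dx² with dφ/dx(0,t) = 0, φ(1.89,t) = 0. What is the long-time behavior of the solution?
As t → ∞, φ → 0. Heat escapes through the Dirichlet boundary.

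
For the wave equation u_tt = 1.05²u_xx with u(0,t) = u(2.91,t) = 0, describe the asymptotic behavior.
u oscillates (no decay). Energy is conserved; the solution oscillates indefinitely as standing waves.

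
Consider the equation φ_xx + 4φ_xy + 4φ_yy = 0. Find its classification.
Parabolic. (A = 1, B = 4, C = 4 gives B² - 4AC = 0.)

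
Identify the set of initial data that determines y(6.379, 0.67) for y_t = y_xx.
The entire real line. The heat equation has infinite propagation speed: any initial disturbance instantly affects all points (though exponentially small far away).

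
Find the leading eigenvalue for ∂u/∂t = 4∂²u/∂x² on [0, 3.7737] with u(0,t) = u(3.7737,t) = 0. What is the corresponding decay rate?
Eigenvalues: λₙ = 4n²π²/3.7737².
First three modes:
  n=1: λ₁ = 4π²/3.7737² ≈ 2.772
  n=2: λ₂ = 16π²/3.7737² ≈ 11.089 (4× faster decay)
  n=3: λ₃ = 36π²/3.7737² ≈ 24.95 (9× faster decay)
As t → ∞, higher modes decay exponentially faster. The n=1 mode dominates: u ~ c₁ sin(πx/3.7737) e^{-λ₁t}.
Decay rate: λ₁ = 4π²/3.7737² ≈ 2.772.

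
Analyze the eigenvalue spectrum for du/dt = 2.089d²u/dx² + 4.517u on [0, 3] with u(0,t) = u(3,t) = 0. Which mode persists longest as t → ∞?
Eigenvalues: λₙ = 2.089n²π²/3² - 4.517.
First three modes:
  n=1: λ₁ = 2.089π²/3² - 4.517 ≈ -2.226
  n=2: λ₂ = 8.356π²/3² - 4.517 ≈ 4.646
  n=3: λ₃ = 18.801π²/3² - 4.517 ≈ 16.101
Since 2.089π²/3² ≈ 2.291 < 4.517, λ₁ < 0.
The n=1 mode grows fastest (−λₙ is largest for n=1) → dominates.
Asymptotic: u ~ c₁ sin(πx/3) e^{2.226t} (exponential growth at rate −λ₁ ≈ 2.226).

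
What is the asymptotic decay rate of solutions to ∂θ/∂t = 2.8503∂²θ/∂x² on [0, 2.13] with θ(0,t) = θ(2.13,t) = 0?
Eigenvalues: λₙ = 2.8503n²π²/2.13².
First three modes:
  n=1: λ₁ = 2.8503π²/2.13² ≈ 6.201
  n=2: λ₂ = 11.4012π²/2.13² ≈ 24.802 (4× faster decay)
  n=3: λ₃ = 25.6527π²/2.13² ≈ 55.805 (9× faster decay)
As t → ∞, higher modes decay exponentially faster. The n=1 mode dominates: θ ~ c₁ sin(πx/2.13) e^{-λ₁t}.
Decay rate: λ₁ = 2.8503π²/2.13² ≈ 6.201.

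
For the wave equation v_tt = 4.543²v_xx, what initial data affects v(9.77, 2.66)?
Domain of dependence: [-2.31438, 21.85438]. Signals travel at speed 4.543, so data within |x - 9.77| ≤ 4.543·2.66 = 12.08438 can reach the point.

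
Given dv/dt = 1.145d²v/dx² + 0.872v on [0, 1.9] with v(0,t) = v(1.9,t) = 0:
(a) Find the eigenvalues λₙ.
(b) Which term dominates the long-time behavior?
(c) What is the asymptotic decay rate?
Eigenvalues: λₙ = 1.145n²π²/1.9² - 0.872.
First three modes:
  n=1: λ₁ = 1.145π²/1.9² - 0.872 ≈ 2.258
  n=2: λ₂ = 4.58π²/1.9² - 0.872 ≈ 11.65
  n=3: λ₃ = 10.305π²/1.9² - 0.872 ≈ 27.301
Since 1.145π²/1.9² ≈ 3.13 > 0.872, all λₙ > 0.
The n=1 mode decays slowest → dominates as t → ∞.
Asymptotic: v ~ c₁ sin(πx/1.9) e^{-λ₁t} with decay rate λ₁ ≈ 2.258.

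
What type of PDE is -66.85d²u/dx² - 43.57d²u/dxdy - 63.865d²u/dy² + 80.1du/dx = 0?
With A = -66.85, B = -43.57, C = -63.865, the discriminant is -15179.1561. This is an elliptic PDE.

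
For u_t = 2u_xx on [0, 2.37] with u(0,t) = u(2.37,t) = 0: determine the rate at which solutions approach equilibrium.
Eigenvalues: λₙ = 2n²π²/2.37².
First three modes:
  n=1: λ₁ = 2π²/2.37² ≈ 3.514
  n=2: λ₂ = 8π²/2.37² ≈ 14.057 (4× faster decay)
  n=3: λ₃ = 18π²/2.37² ≈ 31.628 (9× faster decay)
As t → ∞, higher modes decay exponentially faster. The n=1 mode dominates: u ~ c₁ sin(πx/2.37) e^{-λ₁t}.
Decay rate: λ₁ = 2π²/2.37² ≈ 3.514.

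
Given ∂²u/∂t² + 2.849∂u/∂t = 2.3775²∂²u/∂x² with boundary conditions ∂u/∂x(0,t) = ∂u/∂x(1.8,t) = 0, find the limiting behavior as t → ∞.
u → constant (steady state). Damping (γ=2.849) dissipates the nonconstant modes; with Neumann BCs the spatial average obeys M''+γM'=0 and tends to a finite limit.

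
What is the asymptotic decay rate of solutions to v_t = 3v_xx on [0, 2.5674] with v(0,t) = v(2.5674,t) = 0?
Eigenvalues: λₙ = 3n²π²/2.5674².
First three modes:
  n=1: λ₁ = 3π²/2.5674² ≈ 4.492
  n=2: λ₂ = 12π²/2.5674² ≈ 17.968 (4× faster decay)
  n=3: λ₃ = 27π²/2.5674² ≈ 40.427 (9× faster decay)
As t → ∞, higher modes decay exponentially faster. The n=1 mode dominates: v ~ c₁ sin(πx/2.5674) e^{-λ₁t}.
Decay rate: λ₁ = 3π²/2.5674² ≈ 4.492.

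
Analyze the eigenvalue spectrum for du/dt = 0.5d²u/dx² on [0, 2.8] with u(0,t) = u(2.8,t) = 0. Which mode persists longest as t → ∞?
Eigenvalues: λₙ = 0.5n²π²/2.8².
First three modes:
  n=1: λ₁ = 0.5π²/2.8² ≈ 0.629
  n=2: λ₂ = 2π²/2.8² ≈ 2.518 (4× faster decay)
  n=3: λ₃ = 4.5π²/2.8² ≈ 5.665 (9× faster decay)
As t → ∞, higher modes decay exponentially faster. The n=1 mode dominates: u ~ c₁ sin(πx/2.8) e^{-λ₁t}.
Decay rate: λ₁ = 0.5π²/2.8² ≈ 0.629.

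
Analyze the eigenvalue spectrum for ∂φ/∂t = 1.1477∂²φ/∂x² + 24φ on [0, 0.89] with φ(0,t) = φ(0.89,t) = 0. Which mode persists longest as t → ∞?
Eigenvalues: λₙ = 1.1477n²π²/0.89² - 24.
First three modes:
  n=1: λ₁ = 1.1477π²/0.89² - 24 ≈ -9.7
  n=2: λ₂ = 4.5908π²/0.89² - 24 ≈ 33.202
  n=3: λ₃ = 10.3293π²/0.89² - 24 ≈ 104.704
Since 1.1477π²/0.89² ≈ 14.3 < 24, λ₁ < 0.
The n=1 mode grows fastest (−λₙ is largest for n=1) → dominates.
Asymptotic: φ ~ c₁ sin(πx/0.89) e^{9.7t} (exponential growth at rate −λ₁ ≈ 9.7).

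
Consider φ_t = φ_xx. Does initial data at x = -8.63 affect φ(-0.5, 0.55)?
Yes, for any finite x. The heat equation has infinite propagation speed, so all initial data affects all points at any t > 0.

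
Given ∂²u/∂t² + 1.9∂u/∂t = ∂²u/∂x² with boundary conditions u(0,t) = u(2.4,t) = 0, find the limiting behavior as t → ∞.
u → 0. Damping (γ=1.9) dissipates energy; oscillations decay exponentially.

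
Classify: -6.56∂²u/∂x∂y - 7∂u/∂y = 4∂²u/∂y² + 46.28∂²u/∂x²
Rewriting in standard form: -46.28∂²u/∂x² - 6.56∂²u/∂x∂y - 4∂²u/∂y² - 7∂u/∂y = 0. Elliptic (discriminant = -697.4464).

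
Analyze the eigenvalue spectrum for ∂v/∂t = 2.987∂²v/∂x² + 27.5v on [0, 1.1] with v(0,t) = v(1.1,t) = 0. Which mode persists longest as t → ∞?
Eigenvalues: λₙ = 2.987n²π²/1.1² - 27.5.
First three modes:
  n=1: λ₁ = 2.987π²/1.1² - 27.5 ≈ -3.136
  n=2: λ₂ = 11.948π²/1.1² - 27.5 ≈ 69.956
  n=3: λ₃ = 26.883π²/1.1² - 27.5 ≈ 191.777
Since 2.987π²/1.1² ≈ 24.364 < 27.5, λ₁ < 0.
The n=1 mode grows fastest (−λₙ is largest for n=1) → dominates.
Asymptotic: v ~ c₁ sin(πx/1.1) e^{3.136t} (exponential growth at rate −λ₁ ≈ 3.136).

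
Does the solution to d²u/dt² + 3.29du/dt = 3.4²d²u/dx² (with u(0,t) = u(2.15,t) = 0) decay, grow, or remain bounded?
u → 0. Damping (γ=3.29) dissipates energy; oscillations decay exponentially.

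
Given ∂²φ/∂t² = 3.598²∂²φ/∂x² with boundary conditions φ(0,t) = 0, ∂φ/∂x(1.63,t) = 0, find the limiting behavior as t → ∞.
φ oscillates (no decay). Energy is conserved; the solution oscillates indefinitely as standing waves.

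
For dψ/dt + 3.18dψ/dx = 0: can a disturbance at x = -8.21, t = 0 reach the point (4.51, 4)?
Yes. The characteristic through (4.51, 4) passes through x = -8.21.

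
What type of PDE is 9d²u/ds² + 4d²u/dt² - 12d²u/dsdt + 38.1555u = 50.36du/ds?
Rewriting in standard form: 9d²u/ds² - 12d²u/dsdt + 4d²u/dt² - 50.36du/ds + 38.1555u = 0. With A = 9, B = -12, C = 4, the discriminant is 0. This is a parabolic PDE.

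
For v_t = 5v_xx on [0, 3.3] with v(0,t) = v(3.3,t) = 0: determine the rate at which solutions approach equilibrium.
Eigenvalues: λₙ = 5n²π²/3.3².
First three modes:
  n=1: λ₁ = 5π²/3.3² ≈ 4.531
  n=2: λ₂ = 20π²/3.3² ≈ 18.126 (4× faster decay)
  n=3: λ₃ = 45π²/3.3² ≈ 40.783 (9× faster decay)
As t → ∞, higher modes decay exponentially faster. The n=1 mode dominates: v ~ c₁ sin(πx/3.3) e^{-λ₁t}.
Decay rate: λ₁ = 5π²/3.3² ≈ 4.531.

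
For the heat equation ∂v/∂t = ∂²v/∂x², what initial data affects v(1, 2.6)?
The entire real line. The heat equation has infinite propagation speed: any initial disturbance instantly affects all points (though exponentially small far away).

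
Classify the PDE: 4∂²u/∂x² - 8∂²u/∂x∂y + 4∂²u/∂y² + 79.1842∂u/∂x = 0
A = 4, B = -8, C = 4. Discriminant B² - 4AC = 0. Since 0 = 0, parabolic.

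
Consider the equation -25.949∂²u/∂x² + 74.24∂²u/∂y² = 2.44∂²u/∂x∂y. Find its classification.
Rewriting in standard form: -25.949∂²u/∂x² - 2.44∂²u/∂x∂y + 74.24∂²u/∂y² = 0. Hyperbolic. (A = -25.949, B = -2.44, C = 74.24 gives B² - 4AC = 7711.76864.)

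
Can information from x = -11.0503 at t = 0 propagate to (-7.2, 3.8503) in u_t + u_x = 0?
Yes. The characteristic through (-7.2, 3.8503) passes through x = -11.0503.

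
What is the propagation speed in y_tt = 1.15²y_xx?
Speed = 1.15. Information travels along characteristics x = x₀ ± 1.15t.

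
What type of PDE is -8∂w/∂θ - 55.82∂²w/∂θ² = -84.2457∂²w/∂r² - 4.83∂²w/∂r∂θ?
Rewriting in standard form: 84.2457∂²w/∂r² + 4.83∂²w/∂r∂θ - 55.82∂²w/∂θ² - 8∂w/∂θ = 0. With A = 84.2457, B = 4.83, C = -55.82, the discriminant is 18833.708796. This is a hyperbolic PDE.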